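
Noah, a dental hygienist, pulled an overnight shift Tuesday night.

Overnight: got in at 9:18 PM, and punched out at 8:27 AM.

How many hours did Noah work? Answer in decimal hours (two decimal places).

11.15 hours

Overnight: 9:18 PM → midnight = 2 h 42 min; midnight → 8:27 AM = 8 h 27 min; span 11 h 9 min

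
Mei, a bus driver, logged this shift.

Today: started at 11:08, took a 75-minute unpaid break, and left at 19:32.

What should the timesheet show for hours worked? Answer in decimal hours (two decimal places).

7.15 hours

Today: 11:08–19:32 = 8 h 24 min; less 75 min break → 7 h 9 min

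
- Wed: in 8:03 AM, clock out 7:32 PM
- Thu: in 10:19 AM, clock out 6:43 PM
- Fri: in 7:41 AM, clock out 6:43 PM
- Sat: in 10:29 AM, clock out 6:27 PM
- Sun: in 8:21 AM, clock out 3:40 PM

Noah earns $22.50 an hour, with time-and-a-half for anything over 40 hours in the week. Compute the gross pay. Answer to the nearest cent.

Wed: 8:03 AM–7:32 PM = 11 h 29 min
Thu: 10:19 AM–6:43 PM = 8 h 24 min
Fri: 7:41 AM–6:43 PM = 11 h 2 min
Sat: 10:29 AM–6:27 PM = 7 h 58 min
Sun: 8:21 AM–3:40 PM = 7 h 19 min
Total worked: 46 h 12 min = 2772 min.
Regular 40 h 0 min = 2400 min at $22.50/h; overtime 6 h 12 min = 372 min at $33.75/h.
Pay = (2400 × $22.50 + 372 × $33.75) ÷ 60 = $1109.25.

$1109.25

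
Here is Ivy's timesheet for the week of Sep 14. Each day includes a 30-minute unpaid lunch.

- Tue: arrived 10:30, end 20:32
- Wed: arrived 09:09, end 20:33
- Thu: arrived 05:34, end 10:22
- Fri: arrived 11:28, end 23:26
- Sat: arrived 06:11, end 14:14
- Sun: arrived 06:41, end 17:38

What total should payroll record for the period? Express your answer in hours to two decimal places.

54.20 hours

Tue: 10:30–20:32 = 10 h 2 min; less 30 min break → 9 h 32 min
Wed: 09:09–20:33 = 11 h 24 min; less 30 min break → 10 h 54 min
Thu: 05:34–10:22 = 4 h 48 min; less 30 min break → 4 h 18 min
Fri: 11:28–23:26 = 11 h 58 min; less 30 min break → 11 h 28 min
Sat: 06:11–14:14 = 8 h 3 min; less 30 min break → 7 h 33 min
Sun: 06:41–17:38 = 10 h 57 min; less 30 min break → 10 h 27 min
Total: 9 h 32 min + 10 h 54 min + 4 h 18 min + 11 h 28 min + 7 h 33 min + 10 h 27 min = 54 h 12 min.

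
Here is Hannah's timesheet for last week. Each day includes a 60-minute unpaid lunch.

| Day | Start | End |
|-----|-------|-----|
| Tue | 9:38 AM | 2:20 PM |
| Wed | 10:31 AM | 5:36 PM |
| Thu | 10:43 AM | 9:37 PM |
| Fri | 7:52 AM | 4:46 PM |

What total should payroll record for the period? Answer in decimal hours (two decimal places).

Tue: 9:38 AM–2:20 PM = 4 h 42 min; less 60 min break → 3 h 42 min
Wed: 10:31 AM–5:36 PM = 7 h 5 min; less 60 min break → 6 h 5 min
Thu: 10:43 AM–9:37 PM = 10 h 54 min; less 60 min break → 9 h 54 min
Fri: 7:52 AM–4:46 PM = 8 h 54 min; less 60 min break → 7 h 54 min
Total: 3 h 42 min + 6 h 5 min + 9 h 54 min + 7 h 54 min = 27 h 35 min.

27.58 hours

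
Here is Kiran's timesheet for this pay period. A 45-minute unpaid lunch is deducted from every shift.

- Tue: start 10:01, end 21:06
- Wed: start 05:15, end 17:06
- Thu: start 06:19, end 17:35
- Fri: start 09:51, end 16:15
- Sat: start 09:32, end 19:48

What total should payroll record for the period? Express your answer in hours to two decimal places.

47.12 hours

Tue: 10:01–21:06 = 11 h 5 min; less 45 min break → 10 h 20 min
Wed: 05:15–17:06 = 11 h 51 min; less 45 min break → 11 h 6 min
Thu: 06:19–17:35 = 11 h 16 min; less 45 min break → 10 h 31 min
Fri: 09:51–16:15 = 6 h 24 min; less 45 min break → 5 h 39 min
Sat: 09:32–19:48 = 10 h 16 min; less 45 min break → 9 h 31 min
Total: 10 h 20 min + 11 h 6 min + 10 h 31 min + 5 h 39 min + 9 h 31 min = 47 h 7 min.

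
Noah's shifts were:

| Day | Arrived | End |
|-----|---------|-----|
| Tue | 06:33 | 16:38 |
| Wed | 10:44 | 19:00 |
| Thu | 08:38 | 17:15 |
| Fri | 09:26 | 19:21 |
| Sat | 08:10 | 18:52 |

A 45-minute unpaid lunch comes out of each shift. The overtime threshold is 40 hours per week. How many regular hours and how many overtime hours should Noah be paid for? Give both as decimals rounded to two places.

Tue: 06:33–16:38 = 10 h 5 min; less 45 min break → 9 h 20 min
Wed: 10:44–19:00 = 8 h 16 min; less 45 min break → 7 h 31 min
Thu: 08:38–17:15 = 8 h 37 min; less 45 min break → 7 h 52 min
Fri: 09:26–19:21 = 9 h 55 min; less 45 min break → 9 h 10 min
Sat: 08:10–18:52 = 10 h 42 min; less 45 min break → 9 h 57 min
Total worked: 43 h 50 min = 43.83 h.
Threshold 40 h → overtime 3 h 50 min, regular 40 h 0 min.

Regular 40.00 hours, overtime 3.83 hours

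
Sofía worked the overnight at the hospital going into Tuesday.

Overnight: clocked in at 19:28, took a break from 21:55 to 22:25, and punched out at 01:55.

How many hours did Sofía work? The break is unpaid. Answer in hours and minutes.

Overnight: 19:28 → midnight = 4 h 32 min; midnight → 01:55 = 1 h 55 min; span 6 h 27 min; less 30 min break → 5 h 57 min

5 h 57 min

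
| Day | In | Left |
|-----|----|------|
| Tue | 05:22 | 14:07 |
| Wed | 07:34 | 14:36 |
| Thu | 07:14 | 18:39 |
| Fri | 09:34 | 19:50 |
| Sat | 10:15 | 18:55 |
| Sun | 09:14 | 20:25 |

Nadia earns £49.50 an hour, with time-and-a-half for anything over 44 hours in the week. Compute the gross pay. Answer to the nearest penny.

Tue: 05:22–14:07 = 8 h 45 min
Wed: 07:34–14:36 = 7 h 2 min
Thu: 07:14–18:39 = 11 h 25 min
Fri: 09:34–19:50 = 10 h 16 min
Sat: 10:15–18:55 = 8 h 40 min
Sun: 09:14–20:25 = 11 h 11 min
Total worked: 57 h 19 min = 3439 min.
Regular 44 h 0 min = 2640 min at £49.50/h; overtime 13 h 19 min = 799 min at £74.25/h.
Pay = (2640 × £49.50 + 799 × £74.25) ÷ 60 = £3166.76.

£3166.76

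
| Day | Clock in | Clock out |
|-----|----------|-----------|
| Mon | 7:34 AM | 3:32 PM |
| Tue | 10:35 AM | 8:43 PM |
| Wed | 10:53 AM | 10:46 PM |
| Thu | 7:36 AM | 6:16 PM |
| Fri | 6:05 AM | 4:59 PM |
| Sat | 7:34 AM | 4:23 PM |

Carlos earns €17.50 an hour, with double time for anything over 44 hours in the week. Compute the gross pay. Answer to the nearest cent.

€1342.83

Mon: 7:34 AM–3:32 PM = 7 h 58 min
Tue: 10:35 AM–8:43 PM = 10 h 8 min
Wed: 10:53 AM–10:46 PM = 11 h 53 min
Thu: 7:36 AM–6:16 PM = 10 h 40 min
Fri: 6:05 AM–4:59 PM = 10 h 54 min
Sat: 7:34 AM–4:23 PM = 8 h 49 min
Total worked: 60 h 22 min = 3622 min.
Regular 44 h 0 min = 2640 min at €17.50/h; overtime 16 h 22 min = 982 min at €35.00/h.
Pay = (2640 × €17.50 + 982 × €35.00) ÷ 60 = €1342.83.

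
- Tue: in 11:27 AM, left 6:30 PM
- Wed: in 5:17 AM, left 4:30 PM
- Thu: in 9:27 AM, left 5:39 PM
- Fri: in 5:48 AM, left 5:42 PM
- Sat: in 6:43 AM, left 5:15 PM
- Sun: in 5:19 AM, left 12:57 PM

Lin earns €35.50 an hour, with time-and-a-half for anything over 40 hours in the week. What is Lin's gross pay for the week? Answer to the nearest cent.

€2300.40

Tue: 11:27 AM–6:30 PM = 7 h 3 min
Wed: 5:17 AM–4:30 PM = 11 h 13 min
Thu: 9:27 AM–5:39 PM = 8 h 12 min
Fri: 5:48 AM–5:42 PM = 11 h 54 min
Sat: 6:43 AM–5:15 PM = 10 h 32 min
Sun: 5:19 AM–12:57 PM = 7 h 38 min
Total worked: 56 h 32 min = 3392 min.
Regular 40 h 0 min = 2400 min at €35.50/h; overtime 16 h 32 min = 992 min at €53.25/h.
Pay = (2400 × €35.50 + 992 × €53.25) ÷ 60 = €2300.40.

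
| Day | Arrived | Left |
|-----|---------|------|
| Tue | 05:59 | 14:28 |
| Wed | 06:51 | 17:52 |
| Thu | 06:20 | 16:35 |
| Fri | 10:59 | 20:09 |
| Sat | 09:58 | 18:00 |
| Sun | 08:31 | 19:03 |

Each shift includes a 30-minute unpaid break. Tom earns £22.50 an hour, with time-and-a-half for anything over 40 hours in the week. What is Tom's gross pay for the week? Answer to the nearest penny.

Tue: 05:59–14:28 = 8 h 29 min; less 30 min break → 7 h 59 min
Wed: 06:51–17:52 = 11 h 1 min; less 30 min break → 10 h 31 min
Thu: 06:20–16:35 = 10 h 15 min; less 30 min break → 9 h 45 min
Fri: 10:59–20:09 = 9 h 10 min; less 30 min break → 8 h 40 min
Sat: 09:58–18:00 = 8 h 2 min; less 30 min break → 7 h 32 min
Sun: 08:31–19:03 = 10 h 32 min; less 30 min break → 10 h 2 min
Total worked: 54 h 29 min = 3269 min.
Regular 40 h 0 min = 2400 min at £22.50/h; overtime 14 h 29 min = 869 min at £33.75/h.
Pay = (2400 × £22.50 + 869 × £33.75) ÷ 60 = £1388.81.

£1388.81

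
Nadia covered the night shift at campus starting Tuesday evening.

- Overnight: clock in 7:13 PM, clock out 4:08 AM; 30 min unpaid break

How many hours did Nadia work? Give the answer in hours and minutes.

8 h 25 min

Overnight: 7:13 PM → midnight = 4 h 47 min; midnight → 4:08 AM = 4 h 8 min; span 8 h 55 min; less 30 min break → 8 h 25 min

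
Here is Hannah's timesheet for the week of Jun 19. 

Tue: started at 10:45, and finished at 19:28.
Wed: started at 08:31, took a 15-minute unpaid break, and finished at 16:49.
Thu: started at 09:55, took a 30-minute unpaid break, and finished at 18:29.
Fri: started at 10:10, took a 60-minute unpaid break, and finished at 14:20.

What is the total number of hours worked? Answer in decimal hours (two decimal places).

Tue: 10:45–19:28 = 8 h 43 min
Wed: 08:31–16:49 = 8 h 18 min; less 15 min break → 8 h 3 min
Thu: 09:55–18:29 = 8 h 34 min; less 30 min break → 8 h 4 min
Fri: 10:10–14:20 = 4 h 10 min; less 60 min break → 3 h 10 min
Total: 8 h 43 min + 8 h 3 min + 8 h 4 min + 3 h 10 min = 28 h 0 min.

28.00 hours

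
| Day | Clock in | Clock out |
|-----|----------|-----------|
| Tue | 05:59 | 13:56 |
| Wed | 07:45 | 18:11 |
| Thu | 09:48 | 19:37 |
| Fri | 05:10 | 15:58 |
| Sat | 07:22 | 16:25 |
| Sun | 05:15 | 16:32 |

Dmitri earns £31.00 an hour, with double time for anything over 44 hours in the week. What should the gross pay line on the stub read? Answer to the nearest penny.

Tue: 05:59–13:56 = 7 h 57 min
Wed: 07:45–18:11 = 10 h 26 min
Thu: 09:48–19:37 = 9 h 49 min
Fri: 05:10–15:58 = 10 h 48 min
Sat: 07:22–16:25 = 9 h 3 min
Sun: 05:15–16:32 = 11 h 17 min
Total worked: 59 h 20 min = 3560 min.
Regular 44 h 0 min = 2640 min at £31.00/h; overtime 15 h 20 min = 920 min at £62.00/h.
Pay = (2640 × £31.00 + 920 × £62.00) ÷ 60 = £2314.67.

£2314.67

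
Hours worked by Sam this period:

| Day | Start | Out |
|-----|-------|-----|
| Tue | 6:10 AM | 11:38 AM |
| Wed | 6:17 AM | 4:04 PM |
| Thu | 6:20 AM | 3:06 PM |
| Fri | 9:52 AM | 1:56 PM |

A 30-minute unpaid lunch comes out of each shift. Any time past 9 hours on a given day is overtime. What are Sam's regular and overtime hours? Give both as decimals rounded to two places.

Regular 25.80 hours, overtime 0.28 hours

Tue: 6:10 AM–11:38 AM = 5 h 28 min; less 30 min break → 4 h 58 min
Wed: 6:17 AM–4:04 PM = 9 h 47 min; less 30 min break → 9 h 17 min
Thu: 6:20 AM–3:06 PM = 8 h 46 min; less 30 min break → 8 h 16 min
Fri: 9:52 AM–1:56 PM = 4 h 4 min; less 30 min break → 3 h 34 min
Tue reg 4 h 58 min / OT 0 h 0 min; Wed reg 9 h 0 min / OT 0 h 17 min; Thu reg 8 h 16 min / OT 0 h 0 min; Fri reg 3 h 34 min / OT 0 h 0 min.
Totals: regular 25 h 48 min, overtime 0 h 17 min.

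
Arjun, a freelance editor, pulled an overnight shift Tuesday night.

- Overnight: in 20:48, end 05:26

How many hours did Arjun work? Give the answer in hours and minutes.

8 h 38 min

Overnight: 20:48 → midnight = 3 h 12 min; midnight → 05:26 = 5 h 26 min; span 8 h 38 min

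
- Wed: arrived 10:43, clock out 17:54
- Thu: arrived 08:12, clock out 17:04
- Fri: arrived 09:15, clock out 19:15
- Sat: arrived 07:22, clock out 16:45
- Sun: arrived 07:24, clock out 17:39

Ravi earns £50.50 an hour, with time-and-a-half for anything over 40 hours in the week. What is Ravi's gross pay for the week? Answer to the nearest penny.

Wed: 10:43–17:54 = 7 h 11 min
Thu: 08:12–17:04 = 8 h 52 min
Fri: 09:15–19:15 = 10 h 0 min
Sat: 07:22–16:45 = 9 h 23 min
Sun: 07:24–17:39 = 10 h 15 min
Total worked: 45 h 41 min = 2741 min.
Regular 40 h 0 min = 2400 min at £50.50/h; overtime 5 h 41 min = 341 min at £75.75/h.
Pay = (2400 × £50.50 + 341 × £75.75) ÷ 60 = £2450.51.

£2450.51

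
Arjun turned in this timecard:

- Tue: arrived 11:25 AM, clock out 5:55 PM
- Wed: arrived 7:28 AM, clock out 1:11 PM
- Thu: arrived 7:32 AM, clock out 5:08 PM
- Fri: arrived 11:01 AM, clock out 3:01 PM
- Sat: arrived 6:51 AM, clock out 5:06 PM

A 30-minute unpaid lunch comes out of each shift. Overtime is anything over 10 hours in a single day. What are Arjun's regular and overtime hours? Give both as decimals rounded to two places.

Tue: 11:25 AM–5:55 PM = 6 h 30 min; less 30 min break → 6 h 0 min
Wed: 7:28 AM–1:11 PM = 5 h 43 min; less 30 min break → 5 h 13 min
Thu: 7:32 AM–5:08 PM = 9 h 36 min; less 30 min break → 9 h 6 min
Fri: 11:01 AM–3:01 PM = 4 h 0 min; less 30 min break → 3 h 30 min
Sat: 6:51 AM–5:06 PM = 10 h 15 min; less 30 min break → 9 h 45 min
Tue reg 6 h 0 min / OT 0 h 0 min; Wed reg 5 h 13 min / OT 0 h 0 min; Thu reg 9 h 6 min / OT 0 h 0 min; Fri reg 3 h 30 min / OT 0 h 0 min; Sat reg 9 h 45 min / OT 0 h 0 min.
Totals: regular 33 h 34 min, overtime 0 h 0 min.

Regular 33.57 hours, overtime 0.00 hours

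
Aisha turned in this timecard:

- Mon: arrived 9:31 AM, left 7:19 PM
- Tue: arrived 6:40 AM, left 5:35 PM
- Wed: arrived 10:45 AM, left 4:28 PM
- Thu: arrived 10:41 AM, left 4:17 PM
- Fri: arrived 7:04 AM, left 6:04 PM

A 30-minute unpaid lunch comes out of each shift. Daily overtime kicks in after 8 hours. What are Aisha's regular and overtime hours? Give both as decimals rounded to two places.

Regular 34.32 hours, overtime 6.22 hours

Mon: 9:31 AM–7:19 PM = 9 h 48 min; less 30 min break → 9 h 18 min
Tue: 6:40 AM–5:35 PM = 10 h 55 min; less 30 min break → 10 h 25 min
Wed: 10:45 AM–4:28 PM = 5 h 43 min; less 30 min break → 5 h 13 min
Thu: 10:41 AM–4:17 PM = 5 h 36 min; less 30 min break → 5 h 6 min
Fri: 7:04 AM–6:04 PM = 11 h 0 min; less 30 min break → 10 h 30 min
Mon reg 8 h 0 min / OT 1 h 18 min; Tue reg 8 h 0 min / OT 2 h 25 min; Wed reg 5 h 13 min / OT 0 h 0 min; Thu reg 5 h 6 min / OT 0 h 0 min; Fri reg 8 h 0 min / OT 2 h 30 min.
Totals: regular 34 h 19 min, overtime 6 h 13 min.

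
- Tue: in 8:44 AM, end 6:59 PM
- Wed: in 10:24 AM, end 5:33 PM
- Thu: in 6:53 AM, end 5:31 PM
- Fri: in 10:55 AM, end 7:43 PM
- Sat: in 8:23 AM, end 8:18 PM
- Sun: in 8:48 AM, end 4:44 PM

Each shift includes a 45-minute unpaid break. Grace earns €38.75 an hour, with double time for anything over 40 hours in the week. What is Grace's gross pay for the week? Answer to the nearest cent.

€2494.21

Tue: 8:44 AM–6:59 PM = 10 h 15 min; less 45 min break → 9 h 30 min
Wed: 10:24 AM–5:33 PM = 7 h 9 min; less 45 min break → 6 h 24 min
Thu: 6:53 AM–5:31 PM = 10 h 38 min; less 45 min break → 9 h 53 min
Fri: 10:55 AM–7:43 PM = 8 h 48 min; less 45 min break → 8 h 3 min
Sat: 8:23 AM–8:18 PM = 11 h 55 min; less 45 min break → 11 h 10 min
Sun: 8:48 AM–4:44 PM = 7 h 56 min; less 45 min break → 7 h 11 min
Total worked: 52 h 11 min = 3131 min.
Regular 40 h 0 min = 2400 min at €38.75/h; overtime 12 h 11 min = 731 min at €77.50/h.
Pay = (2400 × €38.75 + 731 × €77.50) ÷ 60 = €2494.21.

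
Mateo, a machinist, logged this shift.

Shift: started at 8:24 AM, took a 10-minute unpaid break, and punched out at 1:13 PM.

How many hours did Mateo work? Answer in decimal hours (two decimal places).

4.65 hours

Shift: 8:24 AM–1:13 PM = 4 h 49 min; less 10 min break → 4 h 39 min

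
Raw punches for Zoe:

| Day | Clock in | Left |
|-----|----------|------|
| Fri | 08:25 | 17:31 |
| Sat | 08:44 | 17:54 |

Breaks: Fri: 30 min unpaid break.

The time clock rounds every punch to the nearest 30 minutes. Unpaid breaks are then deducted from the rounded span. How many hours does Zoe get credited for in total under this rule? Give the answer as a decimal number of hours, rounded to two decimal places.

Fri: in 08:25→08:30, out 17:31→17:30; 9 h 0 min − 30 min = 8 h 30 min
Sat: in 08:44→08:30, out 17:54→18:00; 9 h 30 min
Total credited: 18 h 0 min.

18.00 hours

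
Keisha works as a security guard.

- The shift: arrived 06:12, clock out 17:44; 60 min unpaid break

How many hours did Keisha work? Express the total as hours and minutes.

10 h 32 min

The shift: 06:12–17:44 = 11 h 32 min; less 60 min break → 10 h 32 min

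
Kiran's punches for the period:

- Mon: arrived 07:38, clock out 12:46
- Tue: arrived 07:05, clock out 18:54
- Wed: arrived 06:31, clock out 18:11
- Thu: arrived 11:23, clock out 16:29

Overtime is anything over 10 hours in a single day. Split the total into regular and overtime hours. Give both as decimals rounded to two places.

Regular 30.23 hours, overtime 3.48 hours

Mon: 07:38–12:46 = 5 h 8 min
Tue: 07:05–18:54 = 11 h 49 min
Wed: 06:31–18:11 = 11 h 40 min
Thu: 11:23–16:29 = 5 h 6 min
Mon reg 5 h 8 min / OT 0 h 0 min; Tue reg 10 h 0 min / OT 1 h 49 min; Wed reg 10 h 0 min / OT 1 h 40 min; Thu reg 5 h 6 min / OT 0 h 0 min.
Totals: regular 30 h 14 min, overtime 3 h 29 min.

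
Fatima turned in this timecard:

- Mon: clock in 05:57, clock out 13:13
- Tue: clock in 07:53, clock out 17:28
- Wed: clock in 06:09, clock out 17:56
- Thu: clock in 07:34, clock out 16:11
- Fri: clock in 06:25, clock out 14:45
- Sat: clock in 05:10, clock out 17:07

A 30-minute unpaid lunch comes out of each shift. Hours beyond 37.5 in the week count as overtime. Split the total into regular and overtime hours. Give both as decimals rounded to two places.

Regular 37.50 hours, overtime 17.03 hours

Mon: 05:57–13:13 = 7 h 16 min; less 30 min break → 6 h 46 min
Tue: 07:53–17:28 = 9 h 35 min; less 30 min break → 9 h 5 min
Wed: 06:09–17:56 = 11 h 47 min; less 30 min break → 11 h 17 min
Thu: 07:34–16:11 = 8 h 37 min; less 30 min break → 8 h 7 min
Fri: 06:25–14:45 = 8 h 20 min; less 30 min break → 7 h 50 min
Sat: 05:10–17:07 = 11 h 57 min; less 30 min break → 11 h 27 min
Total worked: 54 h 32 min = 54.53 h.
Threshold 37.5 h → overtime 17 h 2 min, regular 37 h 30 min.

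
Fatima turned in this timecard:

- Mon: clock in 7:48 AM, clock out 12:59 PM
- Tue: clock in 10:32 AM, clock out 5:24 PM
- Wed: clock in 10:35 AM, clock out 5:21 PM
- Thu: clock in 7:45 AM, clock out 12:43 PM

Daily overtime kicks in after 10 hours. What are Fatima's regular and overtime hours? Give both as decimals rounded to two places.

Mon: 7:48 AM–12:59 PM = 5 h 11 min
Tue: 10:32 AM–5:24 PM = 6 h 52 min
Wed: 10:35 AM–5:21 PM = 6 h 46 min
Thu: 7:45 AM–12:43 PM = 4 h 58 min
Mon reg 5 h 11 min / OT 0 h 0 min; Tue reg 6 h 52 min / OT 0 h 0 min; Wed reg 6 h 46 min / OT 0 h 0 min; Thu reg 4 h 58 min / OT 0 h 0 min.
Totals: regular 23 h 47 min, overtime 0 h 0 min.

Regular 23.78 hours, overtime 0.00 hours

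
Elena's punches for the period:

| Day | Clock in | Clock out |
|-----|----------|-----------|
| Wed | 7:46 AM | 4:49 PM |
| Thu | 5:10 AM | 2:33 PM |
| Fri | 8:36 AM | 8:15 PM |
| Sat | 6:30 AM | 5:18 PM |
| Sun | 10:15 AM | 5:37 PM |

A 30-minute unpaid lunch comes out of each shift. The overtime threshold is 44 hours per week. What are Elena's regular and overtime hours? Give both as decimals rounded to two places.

Wed: 7:46 AM–4:49 PM = 9 h 3 min; less 30 min break → 8 h 33 min
Thu: 5:10 AM–2:33 PM = 9 h 23 min; less 30 min break → 8 h 53 min
Fri: 8:36 AM–8:15 PM = 11 h 39 min; less 30 min break → 11 h 9 min
Sat: 6:30 AM–5:18 PM = 10 h 48 min; less 30 min break → 10 h 18 min
Sun: 10:15 AM–5:37 PM = 7 h 22 min; less 30 min break → 6 h 52 min
Total worked: 45 h 45 min = 45.75 h.
Threshold 44 h → overtime 1 h 45 min, regular 44 h 0 min.

Regular 44.00 hours, overtime 1.75 hours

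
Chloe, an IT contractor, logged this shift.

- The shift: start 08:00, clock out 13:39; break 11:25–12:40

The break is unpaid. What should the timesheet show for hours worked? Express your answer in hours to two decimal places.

The shift: 08:00–13:39 = 5 h 39 min; less 75 min break → 4 h 24 min

4.40 hours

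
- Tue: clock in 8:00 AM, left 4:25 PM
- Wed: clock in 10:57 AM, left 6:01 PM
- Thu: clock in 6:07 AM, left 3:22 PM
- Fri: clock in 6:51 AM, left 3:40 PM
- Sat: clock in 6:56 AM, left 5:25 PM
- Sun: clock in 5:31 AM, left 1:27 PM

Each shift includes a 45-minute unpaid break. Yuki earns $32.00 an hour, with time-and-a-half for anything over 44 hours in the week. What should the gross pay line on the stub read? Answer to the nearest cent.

Tue: 8:00 AM–4:25 PM = 8 h 25 min; less 45 min break → 7 h 40 min
Wed: 10:57 AM–6:01 PM = 7 h 4 min; less 45 min break → 6 h 19 min
Thu: 6:07 AM–3:22 PM = 9 h 15 min; less 45 min break → 8 h 30 min
Fri: 6:51 AM–3:40 PM = 8 h 49 min; less 45 min break → 8 h 4 min
Sat: 6:56 AM–5:25 PM = 10 h 29 min; less 45 min break → 9 h 44 min
Sun: 5:31 AM–1:27 PM = 7 h 56 min; less 45 min break → 7 h 11 min
Total worked: 47 h 28 min = 2848 min.
Regular 44 h 0 min = 2640 min at $32.00/h; overtime 3 h 28 min = 208 min at $48.00/h.
Pay = (2640 × $32.00 + 208 × $48.00) ÷ 60 = $1574.40.

$1574.40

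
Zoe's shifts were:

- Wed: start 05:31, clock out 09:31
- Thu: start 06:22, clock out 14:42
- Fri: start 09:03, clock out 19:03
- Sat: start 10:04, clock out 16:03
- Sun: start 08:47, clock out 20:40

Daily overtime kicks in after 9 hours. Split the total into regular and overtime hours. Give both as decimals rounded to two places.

Regular 36.32 hours, overtime 3.88 hours

Wed: 05:31–09:31 = 4 h 0 min
Thu: 06:22–14:42 = 8 h 20 min
Fri: 09:03–19:03 = 10 h 0 min
Sat: 10:04–16:03 = 5 h 59 min
Sun: 08:47–20:40 = 11 h 53 min
Wed reg 4 h 0 min / OT 0 h 0 min; Thu reg 8 h 20 min / OT 0 h 0 min; Fri reg 9 h 0 min / OT 1 h 0 min; Sat reg 5 h 59 min / OT 0 h 0 min; Sun reg 9 h 0 min / OT 2 h 53 min.
Totals: regular 36 h 19 min, overtime 3 h 53 min.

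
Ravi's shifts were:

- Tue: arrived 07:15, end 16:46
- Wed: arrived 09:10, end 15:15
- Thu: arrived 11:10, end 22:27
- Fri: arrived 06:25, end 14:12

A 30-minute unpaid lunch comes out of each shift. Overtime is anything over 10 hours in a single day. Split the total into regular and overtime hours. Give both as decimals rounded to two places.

Tue: 07:15–16:46 = 9 h 31 min; less 30 min break → 9 h 1 min
Wed: 09:10–15:15 = 6 h 5 min; less 30 min break → 5 h 35 min
Thu: 11:10–22:27 = 11 h 17 min; less 30 min break → 10 h 47 min
Fri: 06:25–14:12 = 7 h 47 min; less 30 min break → 7 h 17 min
Tue reg 9 h 1 min / OT 0 h 0 min; Wed reg 5 h 35 min / OT 0 h 0 min; Thu reg 10 h 0 min / OT 0 h 47 min; Fri reg 7 h 17 min / OT 0 h 0 min.
Totals: regular 31 h 53 min, overtime 0 h 47 min.

Regular 31.88 hours, overtime 0.78 hours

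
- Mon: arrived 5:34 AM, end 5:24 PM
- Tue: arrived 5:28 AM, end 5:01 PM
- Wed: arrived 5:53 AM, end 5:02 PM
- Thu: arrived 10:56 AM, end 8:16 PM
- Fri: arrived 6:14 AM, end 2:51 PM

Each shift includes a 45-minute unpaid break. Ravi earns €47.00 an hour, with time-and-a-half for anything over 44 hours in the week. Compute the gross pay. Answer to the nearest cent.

Mon: 5:34 AM–5:24 PM = 11 h 50 min; less 45 min break → 11 h 5 min
Tue: 5:28 AM–5:01 PM = 11 h 33 min; less 45 min break → 10 h 48 min
Wed: 5:53 AM–5:02 PM = 11 h 9 min; less 45 min break → 10 h 24 min
Thu: 10:56 AM–8:16 PM = 9 h 20 min; less 45 min break → 8 h 35 min
Fri: 6:14 AM–2:51 PM = 8 h 37 min; less 45 min break → 7 h 52 min
Total worked: 48 h 44 min = 2924 min.
Regular 44 h 0 min = 2640 min at €47.00/h; overtime 4 h 44 min = 284 min at €70.50/h.
Pay = (2640 × €47.00 + 284 × €70.50) ÷ 60 = €2401.70.

€2401.70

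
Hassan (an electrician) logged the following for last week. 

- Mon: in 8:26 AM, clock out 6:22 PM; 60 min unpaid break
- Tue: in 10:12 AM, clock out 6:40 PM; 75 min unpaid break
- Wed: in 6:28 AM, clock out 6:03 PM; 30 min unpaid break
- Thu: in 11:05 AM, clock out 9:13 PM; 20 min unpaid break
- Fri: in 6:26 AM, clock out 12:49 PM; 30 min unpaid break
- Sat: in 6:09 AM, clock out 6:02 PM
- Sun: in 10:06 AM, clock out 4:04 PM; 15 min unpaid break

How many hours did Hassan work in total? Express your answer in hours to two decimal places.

60.52 hours

Mon: 8:26 AM–6:22 PM = 9 h 56 min; less 60 min break → 8 h 56 min
Tue: 10:12 AM–6:40 PM = 8 h 28 min; less 75 min break → 7 h 13 min
Wed: 6:28 AM–6:03 PM = 11 h 35 min; less 30 min break → 11 h 5 min
Thu: 11:05 AM–9:13 PM = 10 h 8 min; less 20 min break → 9 h 48 min
Fri: 6:26 AM–12:49 PM = 6 h 23 min; less 30 min break → 5 h 53 min
Sat: 6:09 AM–6:02 PM = 11 h 53 min
Sun: 10:06 AM–4:04 PM = 5 h 58 min; less 15 min break → 5 h 43 min
Total: 8 h 56 min + 7 h 13 min + 11 h 5 min + 9 h 48 min + 5 h 53 min + 11 h 53 min + 5 h 43 min = 60 h 31 min.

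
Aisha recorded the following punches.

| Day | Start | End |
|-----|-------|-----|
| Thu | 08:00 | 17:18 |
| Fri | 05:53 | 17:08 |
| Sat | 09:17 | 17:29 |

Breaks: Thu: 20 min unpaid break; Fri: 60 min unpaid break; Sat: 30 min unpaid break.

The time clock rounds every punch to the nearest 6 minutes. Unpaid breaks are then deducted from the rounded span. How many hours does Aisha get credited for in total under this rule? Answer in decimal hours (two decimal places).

Thu: in 08:00→08:00, out 17:18→17:18; 9 h 18 min − 20 min = 8 h 58 min
Fri: in 05:53→05:54, out 17:08→17:06; 11 h 12 min − 60 min = 10 h 12 min
Sat: in 09:17→09:18, out 17:29→17:30; 8 h 12 min − 30 min = 7 h 42 min
Total credited: 26 h 52 min.

26.87 hours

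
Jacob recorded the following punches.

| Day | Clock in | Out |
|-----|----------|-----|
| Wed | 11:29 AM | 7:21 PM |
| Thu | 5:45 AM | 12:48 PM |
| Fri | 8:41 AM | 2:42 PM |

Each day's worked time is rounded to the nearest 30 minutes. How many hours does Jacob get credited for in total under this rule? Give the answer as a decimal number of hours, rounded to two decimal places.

21.00 hours

Wed: 11:29 AM–7:21 PM = 7 h 52 min → rounds to 8 h 0 min
Thu: 5:45 AM–12:48 PM = 7 h 3 min → rounds to 7 h 0 min
Fri: 8:41 AM–2:42 PM = 6 h 1 min → rounds to 6 h 0 min
Total credited: 21 h 0 min.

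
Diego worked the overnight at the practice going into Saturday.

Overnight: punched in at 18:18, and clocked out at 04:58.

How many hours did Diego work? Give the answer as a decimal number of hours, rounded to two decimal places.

10.67 hours

Overnight: 18:18 → midnight = 5 h 42 min; midnight → 04:58 = 4 h 58 min; span 10 h 40 min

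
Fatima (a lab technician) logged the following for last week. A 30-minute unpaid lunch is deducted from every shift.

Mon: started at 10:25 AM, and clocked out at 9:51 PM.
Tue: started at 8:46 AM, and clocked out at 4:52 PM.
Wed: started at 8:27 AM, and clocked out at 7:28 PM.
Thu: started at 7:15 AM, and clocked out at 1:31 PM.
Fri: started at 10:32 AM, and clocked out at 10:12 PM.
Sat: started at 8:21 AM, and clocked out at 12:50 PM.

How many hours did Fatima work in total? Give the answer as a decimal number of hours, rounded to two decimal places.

Mon: 10:25 AM–9:51 PM = 11 h 26 min; less 30 min break → 10 h 56 min
Tue: 8:46 AM–4:52 PM = 8 h 6 min; less 30 min break → 7 h 36 min
Wed: 8:27 AM–7:28 PM = 11 h 1 min; less 30 min break → 10 h 31 min
Thu: 7:15 AM–1:31 PM = 6 h 16 min; less 30 min break → 5 h 46 min
Fri: 10:32 AM–10:12 PM = 11 h 40 min; less 30 min break → 11 h 10 min
Sat: 8:21 AM–12:50 PM = 4 h 29 min; less 30 min break → 3 h 59 min
Total: 10 h 56 min + 7 h 36 min + 10 h 31 min + 5 h 46 min + 11 h 10 min + 3 h 59 min = 49 h 58 min.

49.97 hours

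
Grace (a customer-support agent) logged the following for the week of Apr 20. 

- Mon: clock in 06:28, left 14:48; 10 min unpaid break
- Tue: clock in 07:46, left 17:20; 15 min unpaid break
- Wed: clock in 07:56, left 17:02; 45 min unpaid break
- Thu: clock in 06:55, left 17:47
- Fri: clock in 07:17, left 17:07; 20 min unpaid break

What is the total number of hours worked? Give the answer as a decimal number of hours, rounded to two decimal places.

Mon: 06:28–14:48 = 8 h 20 min; less 10 min break → 8 h 10 min
Tue: 07:46–17:20 = 9 h 34 min; less 15 min break → 9 h 19 min
Wed: 07:56–17:02 = 9 h 6 min; less 45 min break → 8 h 21 min
Thu: 06:55–17:47 = 10 h 52 min
Fri: 07:17–17:07 = 9 h 50 min; less 20 min break → 9 h 30 min
Total: 8 h 10 min + 9 h 19 min + 8 h 21 min + 10 h 52 min + 9 h 30 min = 46 h 12 min.

46.20 hours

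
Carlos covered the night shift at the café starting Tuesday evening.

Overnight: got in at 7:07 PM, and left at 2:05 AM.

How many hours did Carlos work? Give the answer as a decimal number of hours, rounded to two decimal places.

6.97 hours

Overnight: 7:07 PM → midnight = 4 h 53 min; midnight → 2:05 AM = 2 h 5 min; span 6 h 58 min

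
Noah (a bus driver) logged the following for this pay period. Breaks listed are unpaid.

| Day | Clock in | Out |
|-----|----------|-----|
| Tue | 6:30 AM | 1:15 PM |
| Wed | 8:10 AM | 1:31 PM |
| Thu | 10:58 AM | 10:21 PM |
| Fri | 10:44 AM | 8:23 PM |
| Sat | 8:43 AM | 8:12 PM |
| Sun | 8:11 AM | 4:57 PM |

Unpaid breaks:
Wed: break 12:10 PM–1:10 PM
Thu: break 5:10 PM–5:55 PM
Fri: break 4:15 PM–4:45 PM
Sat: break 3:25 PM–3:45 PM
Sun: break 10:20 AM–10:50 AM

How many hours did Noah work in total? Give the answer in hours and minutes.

50 h 18 min

Tue: 6:30 AM–1:15 PM = 6 h 45 min
Wed: 8:10 AM–1:31 PM = 5 h 21 min; less 60 min break → 4 h 21 min
Thu: 10:58 AM–10:21 PM = 11 h 23 min; less 45 min break → 10 h 38 min
Fri: 10:44 AM–8:23 PM = 9 h 39 min; less 30 min break → 9 h 9 min
Sat: 8:43 AM–8:12 PM = 11 h 29 min; less 20 min break → 11 h 9 min
Sun: 8:11 AM–4:57 PM = 8 h 46 min; less 30 min break → 8 h 16 min
Total: 6 h 45 min + 4 h 21 min + 10 h 38 min + 9 h 9 min + 11 h 9 min + 8 h 16 min = 50 h 18 min.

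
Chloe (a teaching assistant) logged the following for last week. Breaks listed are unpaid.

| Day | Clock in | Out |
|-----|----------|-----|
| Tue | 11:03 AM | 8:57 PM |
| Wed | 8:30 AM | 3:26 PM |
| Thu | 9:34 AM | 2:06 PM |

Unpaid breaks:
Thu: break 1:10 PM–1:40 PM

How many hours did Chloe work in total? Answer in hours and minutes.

Tue: 11:03 AM–8:57 PM = 9 h 54 min
Wed: 8:30 AM–3:26 PM = 6 h 56 min
Thu: 9:34 AM–2:06 PM = 4 h 32 min; less 30 min break → 4 h 2 min
Total: 9 h 54 min + 6 h 56 min + 4 h 2 min = 20 h 52 min.

20 h 52 min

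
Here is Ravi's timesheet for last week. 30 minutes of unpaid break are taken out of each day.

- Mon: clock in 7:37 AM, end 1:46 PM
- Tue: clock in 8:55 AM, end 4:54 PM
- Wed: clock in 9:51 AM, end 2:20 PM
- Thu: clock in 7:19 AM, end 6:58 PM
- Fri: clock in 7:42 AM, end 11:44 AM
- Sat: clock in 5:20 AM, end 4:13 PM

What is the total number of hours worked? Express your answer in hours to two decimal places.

Mon: 7:37 AM–1:46 PM = 6 h 9 min; less 30 min break → 5 h 39 min
Tue: 8:55 AM–4:54 PM = 7 h 59 min; less 30 min break → 7 h 29 min
Wed: 9:51 AM–2:20 PM = 4 h 29 min; less 30 min break → 3 h 59 min
Thu: 7:19 AM–6:58 PM = 11 h 39 min; less 30 min break → 11 h 9 min
Fri: 7:42 AM–11:44 AM = 4 h 2 min; less 30 min break → 3 h 32 min
Sat: 5:20 AM–4:13 PM = 10 h 53 min; less 30 min break → 10 h 23 min
Total: 5 h 39 min + 7 h 29 min + 3 h 59 min + 11 h 9 min + 3 h 32 min + 10 h 23 min = 42 h 11 min.

42.18 hours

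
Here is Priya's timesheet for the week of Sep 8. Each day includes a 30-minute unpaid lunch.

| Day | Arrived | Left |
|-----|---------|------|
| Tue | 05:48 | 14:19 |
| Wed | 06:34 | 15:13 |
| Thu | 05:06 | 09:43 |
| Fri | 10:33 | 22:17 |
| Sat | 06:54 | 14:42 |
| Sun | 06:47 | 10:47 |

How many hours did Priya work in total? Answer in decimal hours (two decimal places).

Tue: 05:48–14:19 = 8 h 31 min; less 30 min break → 8 h 1 min
Wed: 06:34–15:13 = 8 h 39 min; less 30 min break → 8 h 9 min
Thu: 05:06–09:43 = 4 h 37 min; less 30 min break → 4 h 7 min
Fri: 10:33–22:17 = 11 h 44 min; less 30 min break → 11 h 14 min
Sat: 06:54–14:42 = 7 h 48 min; less 30 min break → 7 h 18 min
Sun: 06:47–10:47 = 4 h 0 min; less 30 min break → 3 h 30 min
Total: 8 h 1 min + 8 h 9 min + 4 h 7 min + 11 h 14 min + 7 h 18 min + 3 h 30 min = 42 h 19 min.

42.32 hours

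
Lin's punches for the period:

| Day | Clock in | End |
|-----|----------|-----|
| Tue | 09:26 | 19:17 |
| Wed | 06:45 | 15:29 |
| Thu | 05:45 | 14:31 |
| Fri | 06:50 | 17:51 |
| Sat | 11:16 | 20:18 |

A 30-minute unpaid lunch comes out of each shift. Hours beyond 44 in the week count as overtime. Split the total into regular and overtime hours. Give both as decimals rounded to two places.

Tue: 09:26–19:17 = 9 h 51 min; less 30 min break → 9 h 21 min
Wed: 06:45–15:29 = 8 h 44 min; less 30 min break → 8 h 14 min
Thu: 05:45–14:31 = 8 h 46 min; less 30 min break → 8 h 16 min
Fri: 06:50–17:51 = 11 h 1 min; less 30 min break → 10 h 31 min
Sat: 11:16–20:18 = 9 h 2 min; less 30 min break → 8 h 32 min
Total worked: 44 h 54 min = 44.90 h.
Threshold 44 h → overtime 0 h 54 min, regular 44 h 0 min.

Regular 44.00 hours, overtime 0.90 hours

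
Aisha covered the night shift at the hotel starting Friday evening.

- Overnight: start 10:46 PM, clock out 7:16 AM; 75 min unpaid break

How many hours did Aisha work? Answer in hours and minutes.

Overnight: 10:46 PM → midnight = 1 h 14 min; midnight → 7:16 AM = 7 h 16 min; span 8 h 30 min; less 75 min break → 7 h 15 min

7 h 15 min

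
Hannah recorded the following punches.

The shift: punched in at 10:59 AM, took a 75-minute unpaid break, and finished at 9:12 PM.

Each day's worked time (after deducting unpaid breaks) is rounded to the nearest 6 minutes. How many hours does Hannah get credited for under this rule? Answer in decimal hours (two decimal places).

The shift: 10:59 AM–9:12 PM = 10 h 13 min − 75 min = 8 h 58 min → rounds to 9 h 0 min

9.00 hours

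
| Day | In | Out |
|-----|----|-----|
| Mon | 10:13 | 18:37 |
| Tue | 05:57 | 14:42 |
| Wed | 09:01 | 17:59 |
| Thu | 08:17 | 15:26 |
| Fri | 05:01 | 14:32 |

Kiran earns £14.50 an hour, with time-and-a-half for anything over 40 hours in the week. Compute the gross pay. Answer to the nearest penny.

Mon: 10:13–18:37 = 8 h 24 min
Tue: 05:57–14:42 = 8 h 45 min
Wed: 09:01–17:59 = 8 h 58 min
Thu: 08:17–15:26 = 7 h 9 min
Fri: 05:01–14:32 = 9 h 31 min
Total worked: 42 h 47 min = 2567 min.
Regular 40 h 0 min = 2400 min at £14.50/h; overtime 2 h 47 min = 167 min at £21.75/h.
Pay = (2400 × £14.50 + 167 × £21.75) ÷ 60 = £640.54.

£640.54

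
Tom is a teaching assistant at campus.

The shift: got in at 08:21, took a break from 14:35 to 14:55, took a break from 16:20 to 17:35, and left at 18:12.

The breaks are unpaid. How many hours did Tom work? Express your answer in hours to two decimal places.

The shift: 08:21–18:12 = 9 h 51 min; less 95 min break → 8 h 16 min

8.27 hours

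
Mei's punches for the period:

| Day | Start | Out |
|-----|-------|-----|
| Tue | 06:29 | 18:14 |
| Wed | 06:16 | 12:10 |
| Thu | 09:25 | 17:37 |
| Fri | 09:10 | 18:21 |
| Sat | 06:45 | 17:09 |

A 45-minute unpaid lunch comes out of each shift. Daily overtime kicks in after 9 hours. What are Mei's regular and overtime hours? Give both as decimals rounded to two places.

Regular 39.03 hours, overtime 2.65 hours

Tue: 06:29–18:14 = 11 h 45 min; less 45 min break → 11 h 0 min
Wed: 06:16–12:10 = 5 h 54 min; less 45 min break → 5 h 9 min
Thu: 09:25–17:37 = 8 h 12 min; less 45 min break → 7 h 27 min
Fri: 09:10–18:21 = 9 h 11 min; less 45 min break → 8 h 26 min
Sat: 06:45–17:09 = 10 h 24 min; less 45 min break → 9 h 39 min
Tue reg 9 h 0 min / OT 2 h 0 min; Wed reg 5 h 9 min / OT 0 h 0 min; Thu reg 7 h 27 min / OT 0 h 0 min; Fri reg 8 h 26 min / OT 0 h 0 min; Sat reg 9 h 0 min / OT 0 h 39 min.
Totals: regular 39 h 2 min, overtime 2 h 39 min.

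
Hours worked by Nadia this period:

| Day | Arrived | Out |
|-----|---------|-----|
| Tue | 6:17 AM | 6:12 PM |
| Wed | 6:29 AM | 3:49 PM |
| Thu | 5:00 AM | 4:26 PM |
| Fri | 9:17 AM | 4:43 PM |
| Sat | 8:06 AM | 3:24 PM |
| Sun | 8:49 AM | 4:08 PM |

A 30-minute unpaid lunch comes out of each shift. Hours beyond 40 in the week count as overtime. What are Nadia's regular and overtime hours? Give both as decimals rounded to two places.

Tue: 6:17 AM–6:12 PM = 11 h 55 min; less 30 min break → 11 h 25 min
Wed: 6:29 AM–3:49 PM = 9 h 20 min; less 30 min break → 8 h 50 min
Thu: 5:00 AM–4:26 PM = 11 h 26 min; less 30 min break → 10 h 56 min
Fri: 9:17 AM–4:43 PM = 7 h 26 min; less 30 min break → 6 h 56 min
Sat: 8:06 AM–3:24 PM = 7 h 18 min; less 30 min break → 6 h 48 min
Sun: 8:49 AM–4:08 PM = 7 h 19 min; less 30 min break → 6 h 49 min
Total worked: 51 h 44 min = 51.73 h.
Threshold 40 h → overtime 11 h 44 min, regular 40 h 0 min.

Regular 40.00 hours, overtime 11.73 hours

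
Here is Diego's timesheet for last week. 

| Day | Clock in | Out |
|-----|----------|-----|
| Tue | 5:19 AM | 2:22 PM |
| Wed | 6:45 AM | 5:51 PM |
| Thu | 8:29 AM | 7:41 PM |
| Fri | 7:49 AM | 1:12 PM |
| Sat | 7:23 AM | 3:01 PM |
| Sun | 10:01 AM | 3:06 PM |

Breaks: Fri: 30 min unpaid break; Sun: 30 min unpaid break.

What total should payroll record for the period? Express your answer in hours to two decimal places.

Tue: 5:19 AM–2:22 PM = 9 h 3 min
Wed: 6:45 AM–5:51 PM = 11 h 6 min
Thu: 8:29 AM–7:41 PM = 11 h 12 min
Fri: 7:49 AM–1:12 PM = 5 h 23 min; less 30 min break → 4 h 53 min
Sat: 7:23 AM–3:01 PM = 7 h 38 min
Sun: 10:01 AM–3:06 PM = 5 h 5 min; less 30 min break → 4 h 35 min
Total: 9 h 3 min + 11 h 6 min + 11 h 12 min + 4 h 53 min + 7 h 38 min + 4 h 35 min = 48 h 27 min.

48.45 hours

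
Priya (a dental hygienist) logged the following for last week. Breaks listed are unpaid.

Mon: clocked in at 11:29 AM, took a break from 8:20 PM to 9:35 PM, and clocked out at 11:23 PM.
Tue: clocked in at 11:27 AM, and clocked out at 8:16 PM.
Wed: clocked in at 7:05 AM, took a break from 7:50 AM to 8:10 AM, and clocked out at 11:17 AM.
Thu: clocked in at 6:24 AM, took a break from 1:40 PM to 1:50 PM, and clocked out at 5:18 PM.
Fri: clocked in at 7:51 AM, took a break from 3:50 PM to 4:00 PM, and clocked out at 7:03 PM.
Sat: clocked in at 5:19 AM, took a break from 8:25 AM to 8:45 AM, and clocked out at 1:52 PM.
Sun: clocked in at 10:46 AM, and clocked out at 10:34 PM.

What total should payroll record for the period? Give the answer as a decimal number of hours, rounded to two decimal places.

Mon: 11:29 AM–11:23 PM = 11 h 54 min; less 75 min break → 10 h 39 min
Tue: 11:27 AM–8:16 PM = 8 h 49 min
Wed: 7:05 AM–11:17 AM = 4 h 12 min; less 20 min break → 3 h 52 min
Thu: 6:24 AM–5:18 PM = 10 h 54 min; less 10 min break → 10 h 44 min
Fri: 7:51 AM–7:03 PM = 11 h 12 min; less 10 min break → 11 h 2 min
Sat: 5:19 AM–1:52 PM = 8 h 33 min; less 20 min break → 8 h 13 min
Sun: 10:46 AM–10:34 PM = 11 h 48 min
Total: 10 h 39 min + 8 h 49 min + 3 h 52 min + 10 h 44 min + 11 h 2 min + 8 h 13 min + 11 h 48 min = 65 h 7 min.

65.12 hours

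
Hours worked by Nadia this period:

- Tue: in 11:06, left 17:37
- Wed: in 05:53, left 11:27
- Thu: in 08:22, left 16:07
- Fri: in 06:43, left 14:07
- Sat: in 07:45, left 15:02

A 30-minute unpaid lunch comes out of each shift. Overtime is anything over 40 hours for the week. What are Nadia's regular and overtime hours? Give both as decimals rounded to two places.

Tue: 11:06–17:37 = 6 h 31 min; less 30 min break → 6 h 1 min
Wed: 05:53–11:27 = 5 h 34 min; less 30 min break → 5 h 4 min
Thu: 08:22–16:07 = 7 h 45 min; less 30 min break → 7 h 15 min
Fri: 06:43–14:07 = 7 h 24 min; less 30 min break → 6 h 54 min
Sat: 07:45–15:02 = 7 h 17 min; less 30 min break → 6 h 47 min
Total worked: 32 h 1 min = 32.02 h.
Threshold 40 h → overtime 0 h 0 min, regular 32 h 1 min.

Regular 32.02 hours, overtime 0.00 hours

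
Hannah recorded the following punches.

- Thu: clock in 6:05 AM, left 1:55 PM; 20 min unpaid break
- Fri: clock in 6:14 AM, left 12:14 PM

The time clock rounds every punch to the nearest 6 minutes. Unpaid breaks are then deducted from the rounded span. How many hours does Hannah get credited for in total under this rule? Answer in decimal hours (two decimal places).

Thu: in 6:05 AM→6:06 AM, out 1:55 PM→1:54 PM; 7 h 48 min − 20 min = 7 h 28 min
Fri: in 6:14 AM→6:12 AM, out 12:14 PM→12:12 PM; 6 h 0 min
Total credited: 13 h 28 min.

13.47 hours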